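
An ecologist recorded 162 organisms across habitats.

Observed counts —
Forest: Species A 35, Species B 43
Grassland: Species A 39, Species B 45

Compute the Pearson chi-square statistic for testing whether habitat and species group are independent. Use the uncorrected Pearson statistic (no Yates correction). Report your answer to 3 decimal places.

0.040

Row totals: 78, 84. Column totals: 74, 88. Grand total N = 162.
Expected counts (row total × column total / N):
  Forest, Species A: 78×74/162 = 35.6296
  Forest, Species B: 78×88/162 = 42.3704
  Grassland, Species A: 84×74/162 = 38.3704
  Grassland, Species B: 84×88/162 = 45.6296
Contributions (O − E)²/E:
  (35 − 35.6296)²/35.6296 = 0.0111
  (43 − 42.3704)²/42.3704 = 0.0094
  (39 − 38.3704)²/38.3704 = 0.0103
  (45 − 45.6296)²/45.6296 = 0.0087
χ² = 0.0111 + 0.0094 + 0.0103 + 0.0087 = 0.040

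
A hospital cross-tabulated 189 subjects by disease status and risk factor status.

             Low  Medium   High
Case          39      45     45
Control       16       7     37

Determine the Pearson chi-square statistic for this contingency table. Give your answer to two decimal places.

Row totals: 129, 60. Column totals: 55, 52, 82. Grand total N = 189.
Expected counts (row total × column total / N):
  Case, Low: 129×55/189 = 37.540
  Case, Medium: 129×52/189 = 35.492
  Case, High: 129×82/189 = 55.968
  Control, Low: 60×55/189 = 17.460
  Control, Medium: 60×52/189 = 16.508
  Control, High: 60×82/189 = 26.032
Contributions (O − E)²/E:
  (39 − 37.540)²/37.540 = 0.0568
  (45 − 35.492)²/35.492 = 2.5471
  (45 − 55.968)²/55.968 = 2.1494
  (16 − 17.460)²/17.460 = 0.1221
  (7 − 16.508)²/16.508 = 5.4763
  (37 − 26.032)²/26.032 = 4.6211
χ² = 0.0568 + 2.5471 + 2.1494 + 0.1221 + 5.4763 + 4.6211 = 14.97

14.97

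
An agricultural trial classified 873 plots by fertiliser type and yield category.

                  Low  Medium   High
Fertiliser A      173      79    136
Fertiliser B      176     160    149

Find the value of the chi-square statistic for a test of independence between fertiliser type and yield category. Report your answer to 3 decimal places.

Row totals: 388, 485. Column totals: 349, 239, 285. Grand total N = 873.
Expected counts (row total × column total / N):
  Fertiliser A, Low: 388×349/873 = 155.1111
  Fertiliser A, Medium: 388×239/873 = 106.2222
  Fertiliser A, High: 388×285/873 = 126.6667
  Fertiliser B, Low: 485×349/873 = 193.8889
  Fertiliser B, Medium: 485×239/873 = 132.7778
  Fertiliser B, High: 485×285/873 = 158.3333
Contributions (O − E)²/E:
  (173 − 155.1111)²/155.1111 = 2.0631
  (79 − 106.2222)²/106.2222 = 6.9764
  (136 − 126.6667)²/126.6667 = 0.6877
  (176 − 193.8889)²/193.8889 = 1.6505
  (160 − 132.7778)²/132.7778 = 5.5811
  (149 − 158.3333)²/158.3333 = 0.5502
χ² = 2.0631 + 6.9764 + 0.6877 + 1.6505 + 5.5811 + 0.5502 = 17.509

17.509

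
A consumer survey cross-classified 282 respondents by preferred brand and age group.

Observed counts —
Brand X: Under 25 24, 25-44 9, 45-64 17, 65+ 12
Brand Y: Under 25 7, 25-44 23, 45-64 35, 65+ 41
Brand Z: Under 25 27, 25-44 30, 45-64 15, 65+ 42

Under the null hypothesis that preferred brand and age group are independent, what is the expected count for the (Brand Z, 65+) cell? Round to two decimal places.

38.40

Row total (Brand Z) = 114; column total (65+) = 95; grand total N = 282.
Expected count = (row total × column total) / N = 114 × 95 / 282 = 38.40.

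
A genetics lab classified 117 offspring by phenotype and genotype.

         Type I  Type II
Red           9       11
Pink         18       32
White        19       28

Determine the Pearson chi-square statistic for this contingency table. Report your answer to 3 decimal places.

Row totals: 20, 50, 47. Column totals: 46, 71. Grand total N = 117.
Expected counts (row total × column total / N):
  Red, Type I: 20×46/117 = 7.8632
  Red, Type II: 20×71/117 = 12.1368
  Pink, Type I: 50×46/117 = 19.6581
  Pink, Type II: 50×71/117 = 30.3419
  White, Type I: 47×46/117 = 18.4786
  White, Type II: 47×71/117 = 28.5214
Contributions (O − E)²/E:
  (9 − 7.8632)²/7.8632 = 0.1643
  (11 − 12.1368)²/12.1368 = 0.1065
  (18 − 19.6581)²/19.6581 = 0.1399
  (32 − 30.3419)²/30.3419 = 0.0906
  (19 − 18.4786)²/18.4786 = 0.0147
  (28 − 28.5214)²/28.5214 = 0.0095
χ² = 0.1643 + 0.1065 + 0.1399 + 0.0906 + 0.0147 + 0.0095 = 0.526

0.526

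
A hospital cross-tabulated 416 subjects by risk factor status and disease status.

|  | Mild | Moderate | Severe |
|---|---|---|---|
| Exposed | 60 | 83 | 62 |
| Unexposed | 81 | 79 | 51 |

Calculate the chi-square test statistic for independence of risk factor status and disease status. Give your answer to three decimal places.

Row totals: 205, 211. Column totals: 141, 162, 113. Grand total N = 416.
Expected counts (row total × column total / N):
  Exposed, Mild: 205×141/416 = 69.4832
  Exposed, Moderate: 205×162/416 = 79.8317
  Exposed, Severe: 205×113/416 = 55.6851
  Unexposed, Mild: 211×141/416 = 71.5168
  Unexposed, Moderate: 211×162/416 = 82.1683
  Unexposed, Severe: 211×113/416 = 57.3149
Contributions (O − E)²/E:
  (60 − 69.4832)²/69.4832 = 1.2943
  (83 − 79.8317)²/79.8317 = 0.1257
  (62 − 55.6851)²/55.6851 = 0.7161
  (81 − 71.5168)²/71.5168 = 1.2575
  (79 − 82.1683)²/82.1683 = 0.1222
  (51 − 57.3149)²/57.3149 = 0.6958
χ² = 1.2943 + 0.1257 + 0.7161 + 1.2575 + 0.1222 + 0.6958 = 4.212

4.212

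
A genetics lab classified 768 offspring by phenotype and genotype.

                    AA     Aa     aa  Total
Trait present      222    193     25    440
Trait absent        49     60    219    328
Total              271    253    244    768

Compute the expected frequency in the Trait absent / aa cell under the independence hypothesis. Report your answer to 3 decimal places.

104.208

Row total (Trait absent) = 328; column total (aa) = 244; grand total N = 768.
Expected count = (row total × column total) / N = 328 × 244 / 768 = 104.208.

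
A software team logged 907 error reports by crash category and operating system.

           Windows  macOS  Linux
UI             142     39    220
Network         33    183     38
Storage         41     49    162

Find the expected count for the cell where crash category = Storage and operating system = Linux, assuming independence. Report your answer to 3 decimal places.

Row total (Storage) = 252; column total (Linux) = 420; grand total N = 907.
Expected count = (row total × column total) / N = 252 × 420 / 907 = 116.692.

116.692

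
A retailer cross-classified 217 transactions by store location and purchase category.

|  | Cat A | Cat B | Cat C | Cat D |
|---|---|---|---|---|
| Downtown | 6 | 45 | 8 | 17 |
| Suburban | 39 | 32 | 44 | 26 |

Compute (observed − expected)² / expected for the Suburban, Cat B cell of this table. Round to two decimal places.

6.50

Row total (Suburban) = 141; column total (Cat B) = 77; N = 217.
Expected count E = 141 × 77 / 217 = 50.032.
Contribution = (O − E)²/E = (32 − 50.032)² / 50.032 = 6.50.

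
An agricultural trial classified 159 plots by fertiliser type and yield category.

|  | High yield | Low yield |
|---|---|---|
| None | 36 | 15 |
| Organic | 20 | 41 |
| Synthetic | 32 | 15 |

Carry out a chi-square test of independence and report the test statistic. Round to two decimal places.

Row totals: 51, 61, 47. Column totals: 88, 71. Grand total N = 159.
Expected counts (row total × column total / N):
  None, High yield: 51×88/159 = 28.226
  None, Low yield: 51×71/159 = 22.774
  Organic, High yield: 61×88/159 = 33.761
  Organic, Low yield: 61×71/159 = 27.239
  Synthetic, High yield: 47×88/159 = 26.013
  Synthetic, Low yield: 47×71/159 = 20.987
Contributions (O − E)²/E:
  (36 − 28.226)²/28.226 = 2.1411
  (15 − 22.774)²/22.774 = 2.6537
  (20 − 33.761)²/33.761 = 5.6090
  (41 − 27.239)²/27.239 = 6.9520
  (32 − 26.013)²/26.013 = 1.3779
  (15 − 20.987)²/20.987 = 1.7079
χ² = 2.1411 + 2.6537 + 5.6090 + 6.9520 + 1.3779 + 1.7079 = 20.44

20.44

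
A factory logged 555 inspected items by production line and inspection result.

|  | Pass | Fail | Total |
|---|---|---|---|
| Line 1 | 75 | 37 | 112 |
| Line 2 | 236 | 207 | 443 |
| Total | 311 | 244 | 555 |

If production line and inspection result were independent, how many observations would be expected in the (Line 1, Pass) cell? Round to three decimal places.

62.760

Row total (Line 1) = 112; column total (Pass) = 311; grand total N = 555.
Expected count = (row total × column total) / N = 112 × 311 / 555 = 62.760.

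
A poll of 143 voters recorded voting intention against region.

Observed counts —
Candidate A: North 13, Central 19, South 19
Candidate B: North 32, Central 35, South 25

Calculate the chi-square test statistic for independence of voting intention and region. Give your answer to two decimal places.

Row totals: 51, 92. Column totals: 45, 54, 44. Grand total N = 143.
Expected counts (row total × column total / N):
  Candidate A, North: 51×45/143 = 16.049
  Candidate A, Central: 51×54/143 = 19.259
  Candidate A, South: 51×44/143 = 15.692
  Candidate B, North: 92×45/143 = 28.951
  Candidate B, Central: 92×54/143 = 34.741
  Candidate B, South: 92×44/143 = 28.308
Contributions (O − E)²/E:
  (13 − 16.049)²/16.049 = 0.5793
  (19 − 19.259)²/19.259 = 0.0035
  (19 − 15.692)²/15.692 = 0.6974
  (32 − 28.951)²/28.951 = 0.3211
  (35 − 34.741)²/34.741 = 0.0019
  (25 − 28.308)²/28.308 = 0.3866
χ² = 0.5793 + 0.0035 + 0.6974 + 0.3211 + 0.0019 + 0.3866 = 1.99

1.99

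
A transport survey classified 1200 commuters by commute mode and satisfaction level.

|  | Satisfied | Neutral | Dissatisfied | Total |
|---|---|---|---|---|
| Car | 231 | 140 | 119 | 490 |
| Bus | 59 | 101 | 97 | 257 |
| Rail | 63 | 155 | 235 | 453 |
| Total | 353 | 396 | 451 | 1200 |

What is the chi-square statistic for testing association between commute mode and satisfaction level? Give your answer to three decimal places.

146.913

Grand total N = 1200.
Expected counts (row total × column total / N):
  Car, Satisfied: 490×353/1200 = 144.14167
  Car, Neutral: 490×396/1200 = 161.70000
  Car, Dissatisfied: 490×451/1200 = 184.15833
  Bus, Satisfied: 257×353/1200 = 75.60083
  Bus, Neutral: 257×396/1200 = 84.81000
  Bus, Dissatisfied: 257×451/1200 = 96.58917
  Rail, Satisfied: 453×353/1200 = 133.25750
  Rail, Neutral: 453×396/1200 = 149.49000
  Rail, Dissatisfied: 453×451/1200 = 170.25250
Contributions (O − E)²/E:
  (231 − 144.14167)²/144.14167 = 52.3400
  (140 − 161.70000)²/161.70000 = 2.9121
  (119 − 184.15833)²/184.15833 = 23.0541
  (59 − 75.60083)²/75.60083 = 3.6453
  (101 − 84.81000)²/84.81000 = 3.0906
  (97 − 96.58917)²/96.58917 = 0.0017
  (63 − 133.25750)²/133.25750 = 37.0419
  (155 − 149.49000)²/149.49000 = 0.2031
  (235 − 170.25250)²/170.25250 = 24.6237
χ² = 52.3400 + 2.9121 + 23.0541 + 3.6453 + 3.0906 + 0.0017 + 37.0419 + 0.2031 + 24.6237 = 146.913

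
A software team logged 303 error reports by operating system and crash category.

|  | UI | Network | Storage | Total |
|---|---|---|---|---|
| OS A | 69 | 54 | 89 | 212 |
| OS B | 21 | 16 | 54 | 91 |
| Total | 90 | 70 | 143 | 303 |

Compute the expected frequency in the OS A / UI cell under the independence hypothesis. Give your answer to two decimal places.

Row total (OS A) = 212; column total (UI) = 90; grand total N = 303.
Expected count = (row total × column total) / N = 212 × 90 / 303 = 62.97.

62.97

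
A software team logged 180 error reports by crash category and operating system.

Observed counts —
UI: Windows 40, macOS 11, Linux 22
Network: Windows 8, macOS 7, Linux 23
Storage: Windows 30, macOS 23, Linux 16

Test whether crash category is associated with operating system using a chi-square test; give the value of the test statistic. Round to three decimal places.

22.754

Row totals: 73, 38, 69. Column totals: 78, 41, 61. Grand total N = 180.
Expected counts (row total × column total / N):
  UI, Windows: 73×78/180 = 31.6333
  UI, macOS: 73×41/180 = 16.6278
  UI, Linux: 73×61/180 = 24.7389
  Network, Windows: 38×78/180 = 16.4667
  Network, macOS: 38×41/180 = 8.6556
  Network, Linux: 38×61/180 = 12.8778
  Storage, Windows: 69×78/180 = 29.9000
  Storage, macOS: 69×41/180 = 15.7167
  Storage, Linux: 69×61/180 = 23.3833
Contributions (O − E)²/E:
  (40 − 31.6333)²/31.6333 = 2.2129
  (11 − 16.6278)²/16.6278 = 1.9048
  (22 − 24.7389)²/24.7389 = 0.3032
  (8 − 16.4667)²/16.4667 = 4.3533
  (7 − 8.6556)²/8.6556 = 0.3167
  (23 − 12.8778)²/12.8778 = 7.9562
  (30 − 29.9000)²/29.9000 = 0.0003
  (23 − 15.7167)²/15.7167 = 3.3752
  (16 − 23.3833)²/23.3833 = 2.3313
χ² = 2.2129 + 1.9048 + 0.3032 + 4.3533 + 0.3167 + 7.9562 + 0.0003 + 3.3752 + 2.3313 = 22.754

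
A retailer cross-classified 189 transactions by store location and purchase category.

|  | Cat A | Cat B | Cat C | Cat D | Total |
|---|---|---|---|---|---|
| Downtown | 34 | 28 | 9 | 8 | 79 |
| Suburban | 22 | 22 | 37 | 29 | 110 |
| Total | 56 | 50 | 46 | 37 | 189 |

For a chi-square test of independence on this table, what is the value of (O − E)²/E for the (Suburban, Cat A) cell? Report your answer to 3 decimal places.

3.443

Row total (Suburban) = 110; column total (Cat A) = 56; N = 189.
Expected count E = 110 × 56 / 189 = 32.5926.
Contribution = (O − E)²/E = (22 − 32.5926)² / 32.5926 = 3.443.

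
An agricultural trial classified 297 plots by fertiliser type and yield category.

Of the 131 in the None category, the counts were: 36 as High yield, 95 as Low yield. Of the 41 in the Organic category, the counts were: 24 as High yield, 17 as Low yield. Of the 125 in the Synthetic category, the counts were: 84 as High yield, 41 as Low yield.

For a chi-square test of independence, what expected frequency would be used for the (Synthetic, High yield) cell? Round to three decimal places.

Row total (Synthetic) = 125; column total (High yield) = 144; grand total N = 297.
Expected count = (row total × column total) / N = 125 × 144 / 297 = 60.606.

60.606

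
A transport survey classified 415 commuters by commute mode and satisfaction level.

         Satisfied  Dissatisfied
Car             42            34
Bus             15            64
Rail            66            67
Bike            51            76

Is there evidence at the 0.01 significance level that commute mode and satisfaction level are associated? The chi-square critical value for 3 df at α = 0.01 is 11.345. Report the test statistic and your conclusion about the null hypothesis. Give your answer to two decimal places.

Row totals: 76, 79, 133, 127. Column totals: 174, 241. Grand total N = 415.
Expected counts (row total × column total / N):
  Car, Satisfied: 76×174/415 = 31.865
  Car, Dissatisfied: 76×241/415 = 44.135
  Bus, Satisfied: 79×174/415 = 33.123
  Bus, Dissatisfied: 79×241/415 = 45.877
  Rail, Satisfied: 133×174/415 = 55.764
  Rail, Dissatisfied: 133×241/415 = 77.236
  Bike, Satisfied: 127×174/415 = 53.248
  Bike, Dissatisfied: 127×241/415 = 73.752
Contributions (O − E)²/E:
  (42 − 31.865)²/31.865 = 3.2235
  (34 − 44.135)²/44.135 = 2.3274
  (15 − 33.123)²/33.123 = 9.9159
  (64 − 45.877)²/45.877 = 7.1592
  (66 − 55.764)²/55.764 = 1.8789
  (67 − 77.236)²/77.236 = 1.3566
  (51 − 53.248)²/53.248 = 0.0949
  (76 − 73.752)²/73.752 = 0.0685
χ² = 3.2235 + 2.3274 + 9.9159 + 7.1592 + 1.8789 + 1.3566 + 0.0949 + 0.0685 = 26.02
df = (4−1)(2−1) = 3. Since 26.02 > 11.345, reject the null hypothesis of independence at α = 0.01.

26.02; reject H₀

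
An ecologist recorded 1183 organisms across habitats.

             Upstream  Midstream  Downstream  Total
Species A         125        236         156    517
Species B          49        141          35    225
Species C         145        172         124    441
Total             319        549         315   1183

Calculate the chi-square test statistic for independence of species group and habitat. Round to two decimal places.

Grand total N = 1183.
Expected counts (row total × column total / N):
  Species A, Upstream: 517×319/1183 = 139.411
  Species A, Midstream: 517×549/1183 = 239.926
  Species A, Downstream: 517×315/1183 = 137.663
  Species B, Upstream: 225×319/1183 = 60.672
  Species B, Midstream: 225×549/1183 = 104.417
  Species B, Downstream: 225×315/1183 = 59.911
  Species C, Upstream: 441×319/1183 = 118.917
  Species C, Midstream: 441×549/1183 = 204.657
  Species C, Downstream: 441×315/1183 = 117.426
Contributions (O − E)²/E:
  (125 − 139.411)²/139.411 = 1.4897
  (236 − 239.926)²/239.926 = 0.0642
  (156 − 137.663)²/137.663 = 2.4425
  (49 − 60.672)²/60.672 = 2.2454
  (141 − 104.417)²/104.417 = 12.8170
  (35 − 59.911)²/59.911 = 10.3580
  (145 − 118.917)²/118.917 = 5.7210
  (172 − 204.657)²/204.657 = 5.2111
  (124 − 117.426)²/117.426 = 0.3680
χ² = 1.4897 + 0.0642 + 2.4425 + 2.2454 + 12.8170 + 10.3580 + 5.7210 + 5.2111 + 0.3680 = 40.72

40.72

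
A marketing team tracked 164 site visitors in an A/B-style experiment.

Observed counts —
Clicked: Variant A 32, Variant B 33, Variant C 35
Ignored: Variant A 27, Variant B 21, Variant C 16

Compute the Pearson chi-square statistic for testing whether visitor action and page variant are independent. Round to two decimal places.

2.38

Row totals: 100, 64. Column totals: 59, 54, 51. Grand total N = 164.
Expected counts (row total × column total / N):
  Clicked, Variant A: 100×59/164 = 35.976
  Clicked, Variant B: 100×54/164 = 32.927
  Clicked, Variant C: 100×51/164 = 31.098
  Ignored, Variant A: 64×59/164 = 23.024
  Ignored, Variant B: 64×54/164 = 21.073
  Ignored, Variant C: 64×51/164 = 19.902
Contributions (O − E)²/E:
  (32 − 35.976)²/35.976 = 0.4394
  (33 − 32.927)²/32.927 = 0.0002
  (35 − 31.098)²/31.098 = 0.4896
  (27 − 23.024)²/23.024 = 0.6866
  (21 − 21.073)²/21.073 = 0.0003
  (16 − 19.902)²/19.902 = 0.7650
χ² = 0.4394 + 0.0002 + 0.4896 + 0.6866 + 0.0003 + 0.7650 = 2.38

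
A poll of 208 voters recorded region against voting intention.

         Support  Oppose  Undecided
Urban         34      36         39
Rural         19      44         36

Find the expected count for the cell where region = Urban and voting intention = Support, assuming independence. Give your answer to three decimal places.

27.774

Row total (Urban) = 109; column total (Support) = 53; grand total N = 208.
Expected count = (row total × column total) / N = 109 × 53 / 208 = 27.774.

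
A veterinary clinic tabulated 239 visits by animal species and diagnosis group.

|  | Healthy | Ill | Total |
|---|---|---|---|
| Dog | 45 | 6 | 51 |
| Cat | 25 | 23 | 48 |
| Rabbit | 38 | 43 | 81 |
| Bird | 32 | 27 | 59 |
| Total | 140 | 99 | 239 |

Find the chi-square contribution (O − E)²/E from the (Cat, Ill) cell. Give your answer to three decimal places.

0.489

Row total (Cat) = 48; column total (Ill) = 99; N = 239.
Expected count E = 48 × 99 / 239 = 19.8828.
Contribution = (O − E)²/E = (23 − 19.8828)² / 19.8828 = 0.489.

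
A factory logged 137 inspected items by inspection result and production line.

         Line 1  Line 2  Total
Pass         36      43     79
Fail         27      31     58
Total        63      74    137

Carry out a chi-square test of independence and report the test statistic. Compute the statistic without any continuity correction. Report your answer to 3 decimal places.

Grand total N = 137.
Expected counts (row total × column total / N):
  Pass, Line 1: 79×63/137 = 36.3285
  Pass, Line 2: 79×74/137 = 42.6715
  Fail, Line 1: 58×63/137 = 26.6715
  Fail, Line 2: 58×74/137 = 31.3285
Contributions (O − E)²/E:
  (36 − 36.3285)²/36.3285 = 0.0030
  (43 − 42.6715)²/42.6715 = 0.0025
  (27 − 26.6715)²/26.6715 = 0.0040
  (31 − 31.3285)²/31.3285 = 0.0034
χ² = 0.0030 + 0.0025 + 0.0040 + 0.0034 = 0.013

0.013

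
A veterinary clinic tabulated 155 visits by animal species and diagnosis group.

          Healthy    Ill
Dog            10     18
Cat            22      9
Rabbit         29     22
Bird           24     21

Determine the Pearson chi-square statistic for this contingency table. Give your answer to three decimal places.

Row totals: 28, 31, 51, 45. Column totals: 85, 70. Grand total N = 155.
Expected counts (row total × column total / N):
  Dog, Healthy: 28×85/155 = 15.3548
  Dog, Ill: 28×70/155 = 12.6452
  Cat, Healthy: 31×85/155 = 17.0000
  Cat, Ill: 31×70/155 = 14.0000
  Rabbit, Healthy: 51×85/155 = 27.9677
  Rabbit, Ill: 51×70/155 = 23.0323
  Bird, Healthy: 45×85/155 = 24.6774
  Bird, Ill: 45×70/155 = 20.3226
Contributions (O − E)²/E:
  (10 − 15.3548)²/15.3548 = 1.8674
  (18 − 12.6452)²/12.6452 = 2.2676
  (22 − 17.0000)²/17.0000 = 1.4706
  (9 − 14.0000)²/14.0000 = 1.7857
  (29 − 27.9677)²/27.9677 = 0.0381
  (22 − 23.0323)²/23.0323 = 0.0463
  (24 − 24.6774)²/24.6774 = 0.0186
  (21 − 20.3226)²/20.3226 = 0.0226
χ² = 1.8674 + 2.2676 + 1.4706 + 1.7857 + 0.0381 + 0.0463 + 0.0186 + 0.0226 = 7.517

7.517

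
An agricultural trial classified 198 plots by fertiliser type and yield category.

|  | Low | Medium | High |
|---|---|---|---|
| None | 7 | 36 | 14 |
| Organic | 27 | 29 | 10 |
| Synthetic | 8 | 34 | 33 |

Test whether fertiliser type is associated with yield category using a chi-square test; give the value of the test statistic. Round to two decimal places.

31.58

Row totals: 57, 66, 75. Column totals: 42, 99, 57. Grand total N = 198.
Expected counts (row total × column total / N):
  None, Low: 57×42/198 = 12.091
  None, Medium: 57×99/198 = 28.500
  None, High: 57×57/198 = 16.409
  Organic, Low: 66×42/198 = 14.000
  Organic, Medium: 66×99/198 = 33.000
  Organic, High: 66×57/198 = 19.000
  Synthetic, Low: 75×42/198 = 15.909
  Synthetic, Medium: 75×99/198 = 37.500
  Synthetic, High: 75×57/198 = 21.591
Contributions (O − E)²/E:
  (7 − 12.091)²/12.091 = 2.1436
  (36 − 28.500)²/28.500 = 1.9737
  (14 − 16.409)²/16.409 = 0.3537
  (27 − 14.000)²/14.000 = 12.0714
  (29 − 33.000)²/33.000 = 0.4848
  (10 − 19.000)²/19.000 = 4.2632
  (8 − 15.909)²/15.909 = 3.9319
  (34 − 37.500)²/37.500 = 0.3267
  (33 − 21.591)²/21.591 = 6.0287
χ² = 2.1436 + 1.9737 + 0.3537 + 12.0714 + 0.4848 + 4.2632 + 3.9319 + 0.3267 + 6.0287 = 31.58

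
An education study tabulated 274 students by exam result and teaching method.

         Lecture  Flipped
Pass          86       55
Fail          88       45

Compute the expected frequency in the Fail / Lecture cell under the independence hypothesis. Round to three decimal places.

Row total (Fail) = 133; column total (Lecture) = 174; grand total N = 274.
Expected count = (row total × column total) / N = 133 × 174 / 274 = 84.460.

84.460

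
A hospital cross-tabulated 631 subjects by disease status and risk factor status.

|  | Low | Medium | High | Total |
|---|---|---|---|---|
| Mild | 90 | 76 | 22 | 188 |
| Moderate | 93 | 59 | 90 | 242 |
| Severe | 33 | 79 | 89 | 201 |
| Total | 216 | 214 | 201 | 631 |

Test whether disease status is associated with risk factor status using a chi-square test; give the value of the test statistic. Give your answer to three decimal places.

76.527

Grand total N = 631.
Expected counts (row total × column total / N):
  Mild, Low: 188×216/631 = 64.35499
  Mild, Medium: 188×214/631 = 63.75911
  Mild, High: 188×201/631 = 59.88590
  Moderate, Low: 242×216/631 = 82.83994
  Moderate, Medium: 242×214/631 = 82.07290
  Moderate, High: 242×201/631 = 77.08716
  Severe, Low: 201×216/631 = 68.80507
  Severe, Medium: 201×214/631 = 68.16799
  Severe, High: 201×201/631 = 64.02694
Contributions (O − E)²/E:
  (90 − 64.35499)²/64.35499 = 10.2194
  (76 − 63.75911)²/63.75911 = 2.3501
  (22 − 59.88590)²/59.88590 = 23.9679
  (93 − 82.83994)²/82.83994 = 1.2461
  (59 − 82.07290)²/82.07290 = 6.4864
  (90 − 77.08716)²/77.08716 = 2.1630
  (33 − 68.80507)²/68.80507 = 18.6324
  (79 − 68.16799)²/68.16799 = 1.7212
  (89 − 64.02694)²/64.02694 = 9.7405
χ² = 10.2194 + 2.3501 + 23.9679 + 1.2461 + 6.4864 + 2.1630 + 18.6324 + 1.7212 + 9.7405 = 76.527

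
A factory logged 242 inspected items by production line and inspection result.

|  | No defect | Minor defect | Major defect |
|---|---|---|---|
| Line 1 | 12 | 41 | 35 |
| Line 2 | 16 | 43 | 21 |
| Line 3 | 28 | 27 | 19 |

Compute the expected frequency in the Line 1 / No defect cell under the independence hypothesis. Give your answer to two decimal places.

Row total (Line 1) = 88; column total (No defect) = 56; grand total N = 242.
Expected count = (row total × column total) / N = 88 × 56 / 242 = 20.36.

20.36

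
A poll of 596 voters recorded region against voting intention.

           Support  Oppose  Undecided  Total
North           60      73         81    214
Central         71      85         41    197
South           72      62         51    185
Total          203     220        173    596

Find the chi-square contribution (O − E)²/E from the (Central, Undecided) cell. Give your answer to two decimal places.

4.58

Row total (Central) = 197; column total (Undecided) = 173; N = 596.
Expected count E = 197 × 173 / 596 = 57.183.
Contribution = (O − E)²/E = (41 − 57.183)² / 57.183 = 4.58.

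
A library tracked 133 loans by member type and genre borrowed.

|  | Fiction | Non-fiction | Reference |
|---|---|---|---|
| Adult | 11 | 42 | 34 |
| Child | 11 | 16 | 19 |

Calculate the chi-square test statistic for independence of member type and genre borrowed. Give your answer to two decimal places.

3.60

Row totals: 87, 46. Column totals: 22, 58, 53. Grand total N = 133.
Expected counts (row total × column total / N):
  Adult, Fiction: 87×22/133 = 14.391
  Adult, Non-fiction: 87×58/133 = 37.940
  Adult, Reference: 87×53/133 = 34.669
  Child, Fiction: 46×22/133 = 7.609
  Child, Non-fiction: 46×58/133 = 20.060
  Child, Reference: 46×53/133 = 18.331
Contributions (O − E)²/E:
  (11 − 14.391)²/14.391 = 0.7990
  (42 − 37.940)²/37.940 = 0.4345
  (34 − 34.669)²/34.669 = 0.0129
  (11 − 7.609)²/7.609 = 1.5112
  (16 − 20.060)²/20.060 = 0.8217
  (19 − 18.331)²/18.331 = 0.0244
χ² = 0.7990 + 0.4345 + 0.0129 + 1.5112 + 0.8217 + 0.0244 = 3.60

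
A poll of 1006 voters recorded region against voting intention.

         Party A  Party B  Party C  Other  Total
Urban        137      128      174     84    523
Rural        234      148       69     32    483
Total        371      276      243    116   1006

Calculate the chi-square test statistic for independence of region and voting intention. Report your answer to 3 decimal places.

Grand total N = 1006.
Expected counts (row total × column total / N):
  Urban, Party A: 523×371/1006 = 192.8757
  Urban, Party B: 523×276/1006 = 143.4871
  Urban, Party C: 523×243/1006 = 126.3310
  Urban, Other: 523×116/1006 = 60.3062
  Rural, Party A: 483×371/1006 = 178.1243
  Rural, Party B: 483×276/1006 = 132.5129
  Rural, Party C: 483×243/1006 = 116.6690
  Rural, Other: 483×116/1006 = 55.6938
Contributions (O − E)²/E:
  (137 − 192.8757)²/192.8757 = 16.1871
  (128 − 143.4871)²/143.4871 = 1.6716
  (174 − 126.3310)²/126.3310 = 17.9871
  (84 − 60.3062)²/60.3062 = 9.3091
  (234 − 178.1243)²/178.1243 = 17.5276
  (148 − 132.5129)²/132.5129 = 1.8100
  (69 − 116.6690)²/116.6690 = 19.4768
  (32 − 55.6938)²/55.6938 = 10.0800
χ² = 16.1871 + 1.6716 + 17.9871 + 9.3091 + 17.5276 + 1.8100 + 19.4768 + 10.0800 = 94.049

94.049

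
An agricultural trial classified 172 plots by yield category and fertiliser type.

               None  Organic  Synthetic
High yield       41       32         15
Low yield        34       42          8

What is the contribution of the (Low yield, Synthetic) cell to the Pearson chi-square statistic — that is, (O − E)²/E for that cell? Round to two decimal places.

0.93

Row total (Low yield) = 84; column total (Synthetic) = 23; N = 172.
Expected count E = 84 × 23 / 172 = 11.233.
Contribution = (O − E)²/E = (8 − 11.233)² / 11.233 = 0.93.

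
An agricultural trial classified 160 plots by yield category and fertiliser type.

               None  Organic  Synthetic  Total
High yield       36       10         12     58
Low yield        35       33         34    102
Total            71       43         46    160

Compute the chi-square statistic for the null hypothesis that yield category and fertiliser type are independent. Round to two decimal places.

11.62

Grand total N = 160.
Expected counts (row total × column total / N):
  High yield, None: 58×71/160 = 25.738
  High yield, Organic: 58×43/160 = 15.588
  High yield, Synthetic: 58×46/160 = 16.675
  Low yield, None: 102×71/160 = 45.263
  Low yield, Organic: 102×43/160 = 27.413
  Low yield, Synthetic: 102×46/160 = 29.325
Contributions (O − E)²/E:
  (36 − 25.738)²/25.738 = 4.0916
  (10 − 15.588)²/15.588 = 2.0032
  (12 − 16.675)²/16.675 = 1.3107
  (35 − 45.263)²/45.263 = 2.3270
  (33 − 27.413)²/27.413 = 1.1387
  (34 − 29.325)²/29.325 = 0.7453
χ² = 4.0916 + 2.0032 + 1.3107 + 2.3270 + 1.1387 + 0.7453 = 11.62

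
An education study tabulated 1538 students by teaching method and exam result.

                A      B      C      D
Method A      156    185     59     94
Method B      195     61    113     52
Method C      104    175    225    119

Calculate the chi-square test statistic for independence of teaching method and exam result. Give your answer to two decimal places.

Row totals: 494, 421, 623. Column totals: 455, 421, 397, 265. Grand total N = 1538.
Expected counts (row total × column total / N):
  Method A, A: 494×455/1538 = 146.144
  Method A, B: 494×421/1538 = 135.224
  Method A, C: 494×397/1538 = 127.515
  Method A, D: 494×265/1538 = 85.117
  Method B, A: 421×455/1538 = 124.548
  Method B, B: 421×421/1538 = 115.241
  Method B, C: 421×397/1538 = 108.672
  Method B, D: 421×265/1538 = 72.539
  Method C, A: 623×455/1538 = 184.308
  Method C, B: 623×421/1538 = 170.535
  Method C, C: 623×397/1538 = 160.813
  Method C, D: 623×265/1538 = 107.344
Contributions (O − E)²/E:
  (156 − 146.144)²/146.144 = 0.6647
  (185 − 135.224)²/135.224 = 18.3226
  (59 − 127.515)²/127.515 = 36.8137
  (94 − 85.117)²/85.117 = 0.9270
  (195 − 124.548)²/124.548 = 39.8520
  (61 − 115.241)²/115.241 = 25.5299
  (113 − 108.672)²/108.672 = 0.1724
  (52 − 72.539)²/72.539 = 5.8155
  (104 − 184.308)²/184.308 = 34.9924
  (175 − 170.535)²/170.535 = 0.1169
  (225 − 160.813)²/160.813 = 25.6196
  (119 − 107.344)²/107.344 = 1.2657
χ² = 0.6647 + 18.3226 + 36.8137 + 0.9270 + 39.8520 + 25.5299 + 0.1724 + 5.8155 + 34.9924 + 0.1169 + 25.6196 + 1.2657 = 190.09

190.09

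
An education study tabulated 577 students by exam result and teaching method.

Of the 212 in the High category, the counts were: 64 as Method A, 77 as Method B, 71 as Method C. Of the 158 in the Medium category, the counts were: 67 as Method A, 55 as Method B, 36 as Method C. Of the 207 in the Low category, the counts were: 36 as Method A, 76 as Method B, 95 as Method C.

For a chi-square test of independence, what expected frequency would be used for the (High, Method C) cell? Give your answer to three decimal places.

Row total (High) = 212; column total (Method C) = 202; grand total N = 577.
Expected count = (row total × column total) / N = 212 × 202 / 577 = 74.218.

74.218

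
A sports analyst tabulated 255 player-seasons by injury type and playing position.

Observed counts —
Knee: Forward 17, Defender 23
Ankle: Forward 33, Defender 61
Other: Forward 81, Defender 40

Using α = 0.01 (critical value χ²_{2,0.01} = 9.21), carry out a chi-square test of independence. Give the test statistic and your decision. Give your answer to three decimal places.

Row totals: 40, 94, 121. Column totals: 131, 124. Grand total N = 255.
Expected counts (row total × column total / N):
  Knee, Forward: 40×131/255 = 20.5490
  Knee, Defender: 40×124/255 = 19.4510
  Ankle, Forward: 94×131/255 = 48.2902
  Ankle, Defender: 94×124/255 = 45.7098
  Other, Forward: 121×131/255 = 62.1608
  Other, Defender: 121×124/255 = 58.8392
Contributions (O − E)²/E:
  (17 − 20.5490)²/20.5490 = 0.6129
  (23 − 19.4510)²/19.4510 = 0.6475
  (33 − 48.2902)²/48.2902 = 4.8414
  (61 − 45.7098)²/45.7098 = 5.1147
  (81 − 62.1608)²/62.1608 = 5.7096
  (40 − 58.8392)²/58.8392 = 6.0320
χ² = 0.6129 + 0.6475 + 4.8414 + 5.1147 + 5.7096 + 6.0320 = 22.958
df = (3−1)(2−1) = 2. Since 22.958 > 9.21, reject the null hypothesis of independence at α = 0.01.

22.958; reject H₀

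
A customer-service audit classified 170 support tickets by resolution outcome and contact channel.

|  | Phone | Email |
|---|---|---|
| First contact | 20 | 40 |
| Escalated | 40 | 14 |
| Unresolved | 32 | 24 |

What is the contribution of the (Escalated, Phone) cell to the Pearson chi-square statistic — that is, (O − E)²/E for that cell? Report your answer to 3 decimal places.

Row total (Escalated) = 54; column total (Phone) = 92; N = 170.
Expected count E = 54 × 92 / 170 = 29.2235.
Contribution = (O − E)²/E = (40 − 29.2235)² / 29.2235 = 3.974.

3.974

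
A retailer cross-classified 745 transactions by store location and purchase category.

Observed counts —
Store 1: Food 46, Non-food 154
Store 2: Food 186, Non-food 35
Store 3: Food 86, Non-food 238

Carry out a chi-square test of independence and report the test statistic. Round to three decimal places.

221.596

Row totals: 200, 221, 324. Column totals: 318, 427. Grand total N = 745.
Expected counts (row total × column total / N):
  Store 1, Food: 200×318/745 = 85.3691
  Store 1, Non-food: 200×427/745 = 114.6309
  Store 2, Food: 221×318/745 = 94.3329
  Store 2, Non-food: 221×427/745 = 126.6671
  Store 3, Food: 324×318/745 = 138.2980
  Store 3, Non-food: 324×427/745 = 185.7020
Contributions (O − E)²/E:
  (46 − 85.3691)²/85.3691 = 18.1556
  (154 − 114.6309)²/114.6309 = 13.5210
  (186 − 94.3329)²/94.3329 = 89.0766
  (35 − 126.6671)²/126.6671 = 66.3381
  (86 − 138.2980)²/138.2980 = 19.7767
  (238 − 185.7020)²/185.7020 = 14.7283
χ² = 18.1556 + 13.5210 + 89.0766 + 66.3381 + 19.7767 + 14.7283 = 221.596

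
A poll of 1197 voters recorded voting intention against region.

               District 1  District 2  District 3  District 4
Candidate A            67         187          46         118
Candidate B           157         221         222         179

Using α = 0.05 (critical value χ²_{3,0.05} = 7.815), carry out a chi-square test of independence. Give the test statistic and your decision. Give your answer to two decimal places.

64.06; reject H₀

Row totals: 418, 779. Column totals: 224, 408, 268, 297. Grand total N = 1197.
Expected counts (row total × column total / N):
  Candidate A, District 1: 418×224/1197 = 78.222
  Candidate A, District 2: 418×408/1197 = 142.476
  Candidate A, District 3: 418×268/1197 = 93.587
  Candidate A, District 4: 418×297/1197 = 103.714
  Candidate B, District 1: 779×224/1197 = 145.778
  Candidate B, District 2: 779×408/1197 = 265.524
  Candidate B, District 3: 779×268/1197 = 174.413
  Candidate B, District 4: 779×297/1197 = 193.286
Contributions (O − E)²/E:
  (67 − 78.222)²/78.222 = 1.6099
  (187 − 142.476)²/142.476 = 13.9138
  (46 − 93.587)²/93.587 = 24.1970
  (118 − 103.714)²/103.714 = 1.9678
  (157 − 145.778)²/145.778 = 0.8639
  (221 − 265.524)²/265.524 = 7.4659
  (222 − 174.413)²/174.413 = 12.9837
  (179 − 193.286)²/193.286 = 1.0559
χ² = 1.6099 + 13.9138 + 24.1970 + 1.9678 + 0.8639 + 7.4659 + 12.9837 + 1.0559 = 64.06
df = (2−1)(4−1) = 3. Since 64.06 > 7.815, reject the null hypothesis of independence at α = 0.05.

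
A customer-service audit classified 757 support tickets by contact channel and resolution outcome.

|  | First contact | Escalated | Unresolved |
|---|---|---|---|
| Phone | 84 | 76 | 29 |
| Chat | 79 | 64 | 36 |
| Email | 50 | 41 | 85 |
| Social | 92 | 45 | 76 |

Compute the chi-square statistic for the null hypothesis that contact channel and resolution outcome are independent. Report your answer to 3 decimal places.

Row totals: 189, 179, 176, 213. Column totals: 305, 226, 226. Grand total N = 757.
Expected counts (row total × column total / N):
  Phone, First contact: 189×305/757 = 76.1493
  Phone, Escalated: 189×226/757 = 56.4254
  Phone, Unresolved: 189×226/757 = 56.4254
  Chat, First contact: 179×305/757 = 72.1202
  Chat, Escalated: 179×226/757 = 53.4399
  Chat, Unresolved: 179×226/757 = 53.4399
  Email, First contact: 176×305/757 = 70.9115
  Email, Escalated: 176×226/757 = 52.5443
  Email, Unresolved: 176×226/757 = 52.5443
  Social, First contact: 213×305/757 = 85.8190
  Social, Escalated: 213×226/757 = 63.5905
  Social, Unresolved: 213×226/757 = 63.5905
Contributions (O − E)²/E:
  (84 − 76.1493)²/76.1493 = 0.8094
  (76 − 56.4254)²/56.4254 = 6.7906
  (29 − 56.4254)²/56.4254 = 13.3300
  (79 − 72.1202)²/72.1202 = 0.6563
  (64 − 53.4399)²/53.4399 = 2.0868
  (36 − 53.4399)²/53.4399 = 5.6914
  (50 − 70.9115)²/70.9115 = 6.1667
  (41 − 52.5443)²/52.5443 = 2.5364
  (85 − 52.5443)²/52.5443 = 20.0473
  (92 − 85.8190)²/85.8190 = 0.4452
  (45 − 63.5905)²/63.5905 = 5.4349
  (76 − 63.5905)²/63.5905 = 2.4217
χ² = 0.8094 + 6.7906 + 13.3300 + 0.6563 + 2.0868 + 5.6914 + 6.1667 + 2.5364 + 20.0473 + 0.4452 + 5.4349 + 2.4217 = 66.417

66.417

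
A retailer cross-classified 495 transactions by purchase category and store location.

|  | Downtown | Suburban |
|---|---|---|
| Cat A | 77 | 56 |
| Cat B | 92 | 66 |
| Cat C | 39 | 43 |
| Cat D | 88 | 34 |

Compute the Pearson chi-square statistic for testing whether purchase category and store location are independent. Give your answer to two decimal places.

13.19

Row totals: 133, 158, 82, 122. Column totals: 296, 199. Grand total N = 495.
Expected counts (row total × column total / N):
  Cat A, Downtown: 133×296/495 = 79.531
  Cat A, Suburban: 133×199/495 = 53.469
  Cat B, Downtown: 158×296/495 = 94.481
  Cat B, Suburban: 158×199/495 = 63.519
  Cat C, Downtown: 82×296/495 = 49.034
  Cat C, Suburban: 82×199/495 = 32.966
  Cat D, Downtown: 122×296/495 = 72.954
  Cat D, Suburban: 122×199/495 = 49.046
Contributions (O − E)²/E:
  (77 − 79.531)²/79.531 = 0.0805
  (56 − 53.469)²/53.469 = 0.1198
  (92 − 94.481)²/94.481 = 0.0651
  (66 − 63.519)²/63.519 = 0.0969
  (39 − 49.034)²/49.034 = 2.0533
  (43 − 32.966)²/32.966 = 3.0541
  (88 − 72.954)²/72.954 = 3.1031
  (34 − 49.046)²/49.046 = 4.6157
χ² = 0.0805 + 0.1198 + 0.0651 + 0.0969 + 2.0533 + 3.0541 + 3.1031 + 4.6157 = 13.19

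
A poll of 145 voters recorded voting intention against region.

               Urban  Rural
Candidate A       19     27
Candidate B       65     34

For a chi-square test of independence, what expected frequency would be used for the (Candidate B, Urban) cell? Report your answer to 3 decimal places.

57.352

Row total (Candidate B) = 99; column total (Urban) = 84; grand total N = 145.
Expected count = (row total × column total) / N = 99 × 84 / 145 = 57.352.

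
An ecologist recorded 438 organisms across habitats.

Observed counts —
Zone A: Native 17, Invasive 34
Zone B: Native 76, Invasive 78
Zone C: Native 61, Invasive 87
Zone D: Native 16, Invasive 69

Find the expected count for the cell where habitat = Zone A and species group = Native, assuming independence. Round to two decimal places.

19.79

Row total (Zone A) = 51; column total (Native) = 170; grand total N = 438.
Expected count = (row total × column total) / N = 51 × 170 / 438 = 19.79.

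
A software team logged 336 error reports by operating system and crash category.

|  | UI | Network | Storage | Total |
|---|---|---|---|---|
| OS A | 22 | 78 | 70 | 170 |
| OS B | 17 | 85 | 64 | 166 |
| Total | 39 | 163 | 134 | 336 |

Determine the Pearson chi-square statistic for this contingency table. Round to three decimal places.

Grand total N = 336.
Expected counts (row total × column total / N):
  OS A, UI: 170×39/336 = 19.7321
  OS A, Network: 170×163/336 = 82.4702
  OS A, Storage: 170×134/336 = 67.7976
  OS B, UI: 166×39/336 = 19.2679
  OS B, Network: 166×163/336 = 80.5298
  OS B, Storage: 166×134/336 = 66.2024
Contributions (O − E)²/E:
  (22 − 19.7321)²/19.7321 = 0.2607
  (78 − 82.4702)²/82.4702 = 0.2423
  (70 − 67.7976)²/67.7976 = 0.0715
  (17 − 19.2679)²/19.2679 = 0.2669
  (85 − 80.5298)²/80.5298 = 0.2481
  (64 − 66.2024)²/66.2024 = 0.0733
χ² = 0.2607 + 0.2423 + 0.0715 + 0.2669 + 0.2481 + 0.0733 = 1.163

1.163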